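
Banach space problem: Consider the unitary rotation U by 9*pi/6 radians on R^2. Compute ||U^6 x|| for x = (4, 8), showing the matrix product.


U is a rotation by theta = 9*pi/6
U^6 = rotation by 6*theta = 54*pi/6 = 6*pi/6 (mod 2*pi)
cos(6*pi/6) = -1.0000, sin(6*pi/6) = 0.0000
U^6 x = (-1.0000 * 4 - 0.0000 * 8, 0.0000 * 4 + -1.0000 * 8)
= (-4.0000, -8.0000)
||U^6 x|| = sqrt((-4.0000)^2 + (-8.0000)^2) = sqrt(80.0000) = 8.9443

8.9443


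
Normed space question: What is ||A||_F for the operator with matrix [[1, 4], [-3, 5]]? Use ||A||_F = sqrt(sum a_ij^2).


||A||_F^2 = sum a_ij^2
= 1^2 + 4^2 + (-3)^2 + 5^2
= 1 + 16 + 9 + 25 = 51
||A||_F = sqrt(51) = 7.1414

7.1414


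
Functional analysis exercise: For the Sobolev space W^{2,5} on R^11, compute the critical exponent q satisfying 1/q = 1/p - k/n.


Using the Sobolev embedding formula: 1/q = 1/p - k/n
1/q = 1/5 - 2/11 = 1/55
q = 1/(1/55) = 55

55.0000


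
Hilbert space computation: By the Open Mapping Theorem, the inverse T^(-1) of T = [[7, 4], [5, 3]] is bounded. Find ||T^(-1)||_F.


det(T) = 7*3 - 4*5 = 1
T^(-1) = (1/1) * [[3, -4], [-5, 7]] = [[3.0000, -4.0000], [-5.0000, 7.0000]]
||T^(-1)||_F^2 = 3.0000^2 + (-4.0000)^2 + (-5.0000)^2 + 7.0000^2 = 99.0000
||T^(-1)||_F = sqrt(99.0000) = 9.9499

9.9499


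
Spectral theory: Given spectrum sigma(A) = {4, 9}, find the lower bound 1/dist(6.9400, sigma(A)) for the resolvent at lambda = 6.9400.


dist(6.9400, {4, 9}) = min(|6.9400 - 4|, |6.9400 - 9|)
= min(2.9400, 2.0600) = 2.0600
Resolvent bound = 1/2.0600 = 0.4854

0.4854


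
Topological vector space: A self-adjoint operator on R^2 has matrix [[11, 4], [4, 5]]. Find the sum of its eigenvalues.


For a self-adjoint (symmetric) matrix, the eigenvalues are real.
The sum of eigenvalues equals the trace of the matrix.
trace = 11 + 5 = 16

16


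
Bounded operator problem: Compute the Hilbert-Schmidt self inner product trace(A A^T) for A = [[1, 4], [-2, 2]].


trace(A * A^T) = sum of squares of all entries
= 1^2 + 4^2 + (-2)^2 + 2^2
= 1 + 16 + 4 + 4
= 25

25


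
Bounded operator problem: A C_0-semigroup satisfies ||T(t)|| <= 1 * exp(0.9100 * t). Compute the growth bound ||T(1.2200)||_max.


||T(1.2200)|| <= 1 * exp(0.9100 * 1.2200)
= 1 * exp(1.1102)
= 1 * 3.0350
= 3.0350

3.0350


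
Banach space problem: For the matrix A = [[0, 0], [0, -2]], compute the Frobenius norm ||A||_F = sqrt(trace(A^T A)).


||A||_F^2 = sum a_ij^2
= 0^2 + 0^2 + 0^2 + (-2)^2
= 0 + 0 + 0 + 4 = 4
||A||_F = sqrt(4) = 2.0000

2.0000


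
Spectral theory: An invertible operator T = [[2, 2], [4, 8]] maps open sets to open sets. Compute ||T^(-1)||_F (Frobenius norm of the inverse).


det(T) = 2*8 - 2*4 = 8
T^(-1) = (1/8) * [[8, -2], [-4, 2]] = [[1.0000, -0.2500], [-0.5000, 0.2500]]
||T^(-1)||_F^2 = 1.0000^2 + (-0.2500)^2 + (-0.5000)^2 + 0.2500^2 = 1.3750
||T^(-1)||_F = sqrt(1.3750) = 1.1726

1.1726


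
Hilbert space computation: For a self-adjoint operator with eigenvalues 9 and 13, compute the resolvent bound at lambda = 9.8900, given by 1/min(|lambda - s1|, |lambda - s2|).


dist(9.8900, {9, 13}) = min(|9.8900 - 9|, |9.8900 - 13|)
= min(0.8900, 3.1100) = 0.8900
Resolvent bound = 1/0.8900 = 1.1236

1.1236


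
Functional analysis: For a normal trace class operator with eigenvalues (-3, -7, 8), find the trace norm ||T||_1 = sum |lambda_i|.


For a normal operator, singular values equal |eigenvalues|.
Trace norm = sum |lambda_i| = 3 + 7 + 8
= 18

18


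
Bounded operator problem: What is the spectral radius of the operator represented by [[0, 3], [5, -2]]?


For a 2x2 matrix, eigenvalues satisfy lambda^2 - (trace)*lambda + det = 0
trace = 0 + -2 = -2
det = 0*-2 - 3*5 = -15
discriminant = (-2)^2 - 4*(-15) = 64
spectral radius = max |eigenvalue| = 5.0000

5.0000


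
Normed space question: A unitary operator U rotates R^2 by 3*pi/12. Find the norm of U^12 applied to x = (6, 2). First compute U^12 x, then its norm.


U is a rotation by theta = 3*pi/12
U^12 = rotation by 12*theta = 36*pi/12 = 12*pi/12 (mod 2*pi)
cos(12*pi/12) = -1.0000, sin(12*pi/12) = 0.0000
U^12 x = (-1.0000 * 6 - 0.0000 * 2, 0.0000 * 6 + -1.0000 * 2)
= (-6.0000, -2.0000)
||U^12 x|| = sqrt((-6.0000)^2 + (-2.0000)^2) = sqrt(40.0000) = 6.3246

6.3246


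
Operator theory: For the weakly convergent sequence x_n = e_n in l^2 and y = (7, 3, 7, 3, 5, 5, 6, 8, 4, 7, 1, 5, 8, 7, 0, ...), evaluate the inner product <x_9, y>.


x_9 = e_9 is the standard basis vector with 1 in position 9.
<x_9, y> = y_9 = 4
As n -> infinity, <x_n, y> -> 0, confirming weak convergence of (x_n) to 0.

4


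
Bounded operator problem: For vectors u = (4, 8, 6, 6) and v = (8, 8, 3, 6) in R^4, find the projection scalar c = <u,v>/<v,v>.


Computing <u,v> = 4*8 + 8*8 + 6*3 + 6*6 = 150
Computing <v,v> = 8^2 + 8^2 + 3^2 + 6^2 = 173
Projection coefficient = 150/173 = 0.8671

0.8671


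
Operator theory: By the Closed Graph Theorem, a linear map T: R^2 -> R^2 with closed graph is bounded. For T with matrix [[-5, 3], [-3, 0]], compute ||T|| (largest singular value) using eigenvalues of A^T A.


A^T A = [[34, -15], [-15, 9]]
trace(A^T A) = 43, det(A^T A) = 81
discriminant = 43^2 - 4*81 = 1525
Largest eigenvalue of A^T A = (trace + sqrt(disc))/2 = 41.0256
||T|| = sqrt(41.0256) = 6.4051

6.4051


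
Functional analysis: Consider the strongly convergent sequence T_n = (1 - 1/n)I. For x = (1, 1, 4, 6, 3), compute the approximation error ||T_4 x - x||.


T_4 x - x = (1 - 1/4)x - x = -x/4
||x|| = sqrt(63) = 7.9373
||T_4 x - x|| = ||x||/4 = 7.9373/4 = 1.9843

1.9843


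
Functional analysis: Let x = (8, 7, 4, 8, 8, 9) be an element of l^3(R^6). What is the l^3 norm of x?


The l^3 norm = (sum |x_i|^3)^(1/3)
Sum of 3th powers = 512 + 343 + 64 + 512 + 512 + 729 = 2672
||x||_3 = (2672)^(1/3) = 13.8765

13.8765


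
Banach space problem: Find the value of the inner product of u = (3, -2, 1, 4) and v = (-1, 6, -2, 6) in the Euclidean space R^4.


Computing the standard inner product <u, v> = sum u_i * v_i
= 3*-1 + -2*6 + 1*-2 + 4*6
= -3 + -12 + -2 + 24
= 7

7


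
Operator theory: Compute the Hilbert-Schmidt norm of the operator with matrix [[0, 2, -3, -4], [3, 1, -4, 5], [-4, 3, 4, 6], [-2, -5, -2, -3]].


The Hilbert-Schmidt norm is sqrt(sum of squares of all entries).
Sum of squares = 0^2 + 2^2 + (-3)^2 + (-4)^2 + 3^2 + 1^2 + (-4)^2 + 5^2 + (-4)^2 + 3^2 + 4^2 + 6^2 + (-2)^2 + (-5)^2 + (-2)^2 + (-3)^2
= 0 + 4 + 9 + 16 + 9 + 1 + 16 + 25 + 16 + 9 + 16 + 36 + 4 + 25 + 4 + 9 = 199
||T||_HS = sqrt(199) = 14.1067

14.1067


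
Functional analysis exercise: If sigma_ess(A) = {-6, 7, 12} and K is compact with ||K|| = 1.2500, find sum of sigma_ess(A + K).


By Weyl's theorem, the essential spectrum is invariant under compact perturbations.
sigma_ess(A + K) = sigma_ess(A) = {-6, 7, 12}
Sum = -6 + 7 + 12 = 13

13


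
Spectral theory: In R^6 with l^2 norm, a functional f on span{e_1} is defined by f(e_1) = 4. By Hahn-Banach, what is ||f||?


The norm of f is given by ||f|| = sup_{||x||=1} |f(x)|.
On span{e_1}, ||e_1|| = 1, so ||f|| = |f(e_1)| / ||e_1||
= |4| / 1 = 4.0000

4.0000


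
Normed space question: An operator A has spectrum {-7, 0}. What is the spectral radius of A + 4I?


Spectrum of A + 4I = {-3, 4}
Spectral radius = max |lambda| over the shifted spectrum
= max(3, 4) = 4

4


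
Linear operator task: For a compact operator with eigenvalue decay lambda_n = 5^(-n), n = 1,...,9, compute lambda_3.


The eigenvalue formula gives lambda_3 = 1/5^3
= 1/125
= 0.0080

0.0080


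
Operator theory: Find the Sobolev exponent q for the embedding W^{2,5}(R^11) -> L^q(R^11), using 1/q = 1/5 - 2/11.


Using the Sobolev embedding formula: 1/q = 1/p - k/n
1/q = 1/5 - 2/11 = 1/55
q = 1/(1/55) = 55

55.0000


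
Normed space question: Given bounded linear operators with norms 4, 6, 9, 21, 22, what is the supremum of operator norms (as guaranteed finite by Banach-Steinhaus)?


By the Uniform Boundedness Principle, the supremum of norms is finite.
sup_k ||T_k|| = max(4, 6, 9, 21, 22) = 22

22


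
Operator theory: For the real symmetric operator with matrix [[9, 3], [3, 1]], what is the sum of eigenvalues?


For a self-adjoint (symmetric) matrix, the eigenvalues are real.
The sum of eigenvalues equals the trace of the matrix.
trace = 9 + 1 = 10

10


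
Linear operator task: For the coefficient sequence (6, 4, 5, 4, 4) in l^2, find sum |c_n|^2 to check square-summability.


sum |c_n|^2 = 6^2 + 4^2 + 5^2 + 4^2 + 4^2
= 36 + 16 + 25 + 16 + 16
= 109

109


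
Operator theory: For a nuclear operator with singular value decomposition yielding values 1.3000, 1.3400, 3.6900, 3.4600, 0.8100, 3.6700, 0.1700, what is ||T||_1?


The nuclear norm is the sum of all singular values.
||T||_1 = 1.3000 + 1.3400 + 3.6900 + 3.4600 + 0.8100 + 3.6700 + 0.1700
= 14.4400

14.4400


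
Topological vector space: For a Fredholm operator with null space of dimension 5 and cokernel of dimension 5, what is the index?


The Fredholm index is defined as ind(T) = dim(ker T) - dim(coker T)
= 5 - 5
= 0

0


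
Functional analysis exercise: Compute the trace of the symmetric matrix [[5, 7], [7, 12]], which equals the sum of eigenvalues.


For a self-adjoint (symmetric) matrix, the eigenvalues are real.
The sum of eigenvalues equals the trace of the matrix.
trace = 5 + 12 = 17

17


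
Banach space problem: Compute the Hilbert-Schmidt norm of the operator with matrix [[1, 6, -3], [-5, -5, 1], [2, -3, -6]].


The Hilbert-Schmidt norm is sqrt(sum of squares of all entries).
Sum of squares = 1^2 + 6^2 + (-3)^2 + (-5)^2 + (-5)^2 + 1^2 + 2^2 + (-3)^2 + (-6)^2
= 1 + 36 + 9 + 25 + 25 + 1 + 4 + 9 + 36 = 146
||T||_HS = sqrt(146) = 12.0830

12.0830


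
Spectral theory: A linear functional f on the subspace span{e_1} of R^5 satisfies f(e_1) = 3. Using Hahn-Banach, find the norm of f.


The norm of f is given by ||f|| = sup_{||x||=1} |f(x)|.
On span{e_1}, ||e_1|| = 1, so ||f|| = |f(e_1)| / ||e_1||
= |3| / 1 = 3.0000

3.0000


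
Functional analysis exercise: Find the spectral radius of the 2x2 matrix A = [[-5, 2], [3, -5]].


For a 2x2 matrix, eigenvalues satisfy lambda^2 - (trace)*lambda + det = 0
trace = -5 + -5 = -10
det = -5*-5 - 2*3 = 19
discriminant = (-10)^2 - 4*(19) = 24
spectral radius = max |eigenvalue| = 7.4495

7.4495


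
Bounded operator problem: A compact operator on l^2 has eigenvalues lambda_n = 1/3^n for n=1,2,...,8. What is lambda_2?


The eigenvalue formula gives lambda_2 = 1/3^2
= 1/9
= 0.1111

0.1111


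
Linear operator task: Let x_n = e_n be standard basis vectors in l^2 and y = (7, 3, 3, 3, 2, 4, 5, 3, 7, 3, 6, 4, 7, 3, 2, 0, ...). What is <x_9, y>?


x_9 = e_9 is the standard basis vector with 1 in position 9.
<x_9, y> = y_9 = 7
As n -> infinity, <x_n, y> -> 0, confirming weak convergence of (x_n) to 0.

7


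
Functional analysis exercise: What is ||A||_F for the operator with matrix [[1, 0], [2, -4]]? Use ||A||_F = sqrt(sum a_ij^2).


||A||_F^2 = sum a_ij^2
= 1^2 + 0^2 + 2^2 + (-4)^2
= 1 + 0 + 4 + 16 = 21
||A||_F = sqrt(21) = 4.5826

4.5826


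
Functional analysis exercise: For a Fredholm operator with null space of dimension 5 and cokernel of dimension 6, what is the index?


The Fredholm index is defined as ind(T) = dim(ker T) - dim(coker T)
= 5 - 6
= -1

-1


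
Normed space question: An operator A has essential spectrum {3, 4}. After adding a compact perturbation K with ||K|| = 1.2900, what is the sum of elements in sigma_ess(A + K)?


By Weyl's theorem, the essential spectrum is invariant under compact perturbations.
sigma_ess(A + K) = sigma_ess(A) = {3, 4}
Sum = 3 + 4 = 7

7


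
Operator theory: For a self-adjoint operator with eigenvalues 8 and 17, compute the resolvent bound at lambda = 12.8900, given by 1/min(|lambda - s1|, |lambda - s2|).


dist(12.8900, {8, 17}) = min(|12.8900 - 8|, |12.8900 - 17|)
= min(4.8900, 4.1100) = 4.1100
Resolvent bound = 1/4.1100 = 0.2433

0.2433


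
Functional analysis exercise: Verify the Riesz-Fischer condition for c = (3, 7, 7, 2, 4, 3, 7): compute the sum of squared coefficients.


sum |c_n|^2 = 3^2 + 7^2 + 7^2 + 2^2 + 4^2 + 3^2 + 7^2
= 9 + 49 + 49 + 4 + 16 + 9 + 49
= 185

185


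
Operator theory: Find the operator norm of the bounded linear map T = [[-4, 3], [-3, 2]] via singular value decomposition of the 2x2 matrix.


A^T A = [[25, -18], [-18, 13]]
trace(A^T A) = 38, det(A^T A) = 1
discriminant = 38^2 - 4*1 = 1440
Largest eigenvalue of A^T A = (trace + sqrt(disc))/2 = 37.9737
||T|| = sqrt(37.9737) = 6.1623

6.1623


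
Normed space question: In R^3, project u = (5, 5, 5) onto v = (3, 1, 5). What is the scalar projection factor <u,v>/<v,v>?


Computing <u,v> = 5*3 + 5*1 + 5*5 = 45
Computing <v,v> = 3^2 + 1^2 + 5^2 = 35
Projection coefficient = 45/35 = 1.2857

1.2857


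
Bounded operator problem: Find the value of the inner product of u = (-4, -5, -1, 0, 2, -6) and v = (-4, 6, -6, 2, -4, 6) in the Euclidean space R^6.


Computing the standard inner product <u, v> = sum u_i * v_i
= -4*-4 + -5*6 + -1*-6 + 0*2 + 2*-4 + -6*6
= 16 + -30 + 6 + 0 + -8 + -36
= -52

-52


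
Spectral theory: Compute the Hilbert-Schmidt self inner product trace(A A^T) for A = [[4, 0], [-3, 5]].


trace(A * A^T) = sum of squares of all entries
= 4^2 + 0^2 + (-3)^2 + 5^2
= 16 + 0 + 9 + 25
= 50

50


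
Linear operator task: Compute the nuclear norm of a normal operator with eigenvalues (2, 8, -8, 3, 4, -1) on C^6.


For a normal operator, singular values equal |eigenvalues|.
Trace norm = sum |lambda_i| = 2 + 8 + 8 + 3 + 4 + 1
= 26

26


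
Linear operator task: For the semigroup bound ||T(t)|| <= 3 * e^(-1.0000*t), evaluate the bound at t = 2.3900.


||T(2.3900)|| <= 3 * exp(-1.0000 * 2.3900)
= 3 * exp(-2.3900)
= 3 * 0.0916
= 0.2749

0.2749


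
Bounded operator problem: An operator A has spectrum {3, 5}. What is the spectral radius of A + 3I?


Spectrum of A + 3I = {6, 8}
Spectral radius = max |lambda| over the shifted spectrum
= max(6, 8) = 8

8


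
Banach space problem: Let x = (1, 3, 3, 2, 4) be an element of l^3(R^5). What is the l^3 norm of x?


The l^3 norm = (sum |x_i|^3)^(1/3)
Sum of 3th powers = 1 + 27 + 27 + 8 + 64 = 127
||x||_3 = (127)^(1/3) = 5.0265

5.0265


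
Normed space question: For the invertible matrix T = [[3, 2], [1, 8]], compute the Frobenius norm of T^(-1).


det(T) = 3*8 - 2*1 = 22
T^(-1) = (1/22) * [[8, -2], [-1, 3]] = [[0.3636, -0.0909], [-0.0455, 0.1364]]
||T^(-1)||_F^2 = 0.3636^2 + (-0.0909)^2 + (-0.0455)^2 + 0.1364^2 = 0.1612
||T^(-1)||_F = sqrt(0.1612) = 0.4014

0.4014


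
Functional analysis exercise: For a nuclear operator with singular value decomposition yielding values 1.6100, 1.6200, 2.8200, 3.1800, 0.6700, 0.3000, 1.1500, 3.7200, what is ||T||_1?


The nuclear norm is the sum of all singular values.
||T||_1 = 1.6100 + 1.6200 + 2.8200 + 3.1800 + 0.6700 + 0.3000 + 1.1500 + 3.7200
= 15.0700

15.0700


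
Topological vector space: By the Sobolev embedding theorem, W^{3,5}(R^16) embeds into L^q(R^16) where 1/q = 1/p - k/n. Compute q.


Using the Sobolev embedding formula: 1/q = 1/p - k/n
1/q = 1/5 - 3/16 = 1/80
q = 1/(1/80) = 80

80.0000


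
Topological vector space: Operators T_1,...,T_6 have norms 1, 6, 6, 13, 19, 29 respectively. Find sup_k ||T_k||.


By the Uniform Boundedness Principle, the supremum of norms is finite.
sup_k ||T_k|| = max(1, 6, 6, 13, 19, 29) = 29

29


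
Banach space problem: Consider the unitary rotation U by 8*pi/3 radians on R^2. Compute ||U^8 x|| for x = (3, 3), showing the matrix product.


U is a rotation by theta = 8*pi/3
U^8 = rotation by 8*theta = 64*pi/3 = 4*pi/3 (mod 2*pi)
cos(4*pi/3) = -0.5000, sin(4*pi/3) = -0.8660
U^8 x = (-0.5000 * 3 - -0.8660 * 3, -0.8660 * 3 + -0.5000 * 3)
= (1.0981, -4.0981)
||U^8 x|| = sqrt(1.0981^2 + (-4.0981)^2) = sqrt(18.0000) = 4.2426

4.2426


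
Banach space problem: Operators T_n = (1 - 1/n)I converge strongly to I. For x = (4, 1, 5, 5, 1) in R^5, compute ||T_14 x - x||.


T_14 x - x = (1 - 1/14)x - x = -x/14
||x|| = sqrt(68) = 8.2462
||T_14 x - x|| = ||x||/14 = 8.2462/14 = 0.5890

0.5890


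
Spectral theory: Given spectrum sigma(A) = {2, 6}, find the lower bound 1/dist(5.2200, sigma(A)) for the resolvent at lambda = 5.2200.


dist(5.2200, {2, 6}) = min(|5.2200 - 2|, |5.2200 - 6|)
= min(3.2200, 0.7800) = 0.7800
Resolvent bound = 1/0.7800 = 1.2821

1.2821


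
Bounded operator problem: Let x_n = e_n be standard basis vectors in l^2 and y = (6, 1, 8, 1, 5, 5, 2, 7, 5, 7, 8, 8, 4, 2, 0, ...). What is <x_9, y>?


x_9 = e_9 is the standard basis vector with 1 in position 9.
<x_9, y> = y_9 = 5
As n -> infinity, <x_n, y> -> 0, confirming weak convergence of (x_n) to 0.

5


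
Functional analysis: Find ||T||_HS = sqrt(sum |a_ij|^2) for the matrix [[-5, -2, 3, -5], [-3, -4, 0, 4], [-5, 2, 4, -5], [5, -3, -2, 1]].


The Hilbert-Schmidt norm is sqrt(sum of squares of all entries).
Sum of squares = (-5)^2 + (-2)^2 + 3^2 + (-5)^2 + (-3)^2 + (-4)^2 + 0^2 + 4^2 + (-5)^2 + 2^2 + 4^2 + (-5)^2 + 5^2 + (-3)^2 + (-2)^2 + 1^2
= 25 + 4 + 9 + 25 + 9 + 16 + 0 + 16 + 25 + 4 + 16 + 25 + 25 + 9 + 4 + 1 = 213
||T||_HS = sqrt(213) = 14.5945

14.5945


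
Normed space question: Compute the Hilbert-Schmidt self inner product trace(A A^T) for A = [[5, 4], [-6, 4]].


trace(A * A^T) = sum of squares of all entries
= 5^2 + 4^2 + (-6)^2 + 4^2
= 25 + 16 + 36 + 16
= 93

93


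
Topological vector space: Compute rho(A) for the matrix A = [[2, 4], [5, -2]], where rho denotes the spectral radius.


For a 2x2 matrix, eigenvalues satisfy lambda^2 - (trace)*lambda + det = 0
trace = 2 + -2 = 0
det = 2*-2 - 4*5 = -24
discriminant = 0^2 - 4*(-24) = 96
spectral radius = max |eigenvalue| = 4.8990

4.8990


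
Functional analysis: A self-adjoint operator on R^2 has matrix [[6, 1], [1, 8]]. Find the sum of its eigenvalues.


For a self-adjoint (symmetric) matrix, the eigenvalues are real.
The sum of eigenvalues equals the trace of the matrix.
trace = 6 + 8 = 14

14


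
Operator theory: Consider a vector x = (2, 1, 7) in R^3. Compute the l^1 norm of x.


The l^1 norm equals the sum of absolute values of all components.
||x||_1 = 2 + 1 + 7
= 10

10.0000


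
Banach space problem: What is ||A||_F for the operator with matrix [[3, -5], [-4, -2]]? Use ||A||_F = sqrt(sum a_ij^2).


||A||_F^2 = sum a_ij^2
= 3^2 + (-5)^2 + (-4)^2 + (-2)^2
= 9 + 25 + 16 + 4 = 54
||A||_F = sqrt(54) = 7.3485

7.3485


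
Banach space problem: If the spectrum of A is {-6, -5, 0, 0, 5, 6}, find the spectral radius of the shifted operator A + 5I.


Spectrum of A + 5I = {-1, 0, 5, 5, 10, 11}
Spectral radius = max |lambda| over the shifted spectrum
= max(1, 0, 5, 5, 10, 11) = 11

11


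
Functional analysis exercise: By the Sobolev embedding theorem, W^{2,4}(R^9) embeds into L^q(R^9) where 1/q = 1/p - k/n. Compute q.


Using the Sobolev embedding formula: 1/q = 1/p - k/n
1/q = 1/4 - 2/9 = 1/36
q = 1/(1/36) = 36

36.0000


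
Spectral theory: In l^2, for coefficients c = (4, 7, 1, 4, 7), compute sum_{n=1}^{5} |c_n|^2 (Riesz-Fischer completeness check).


sum |c_n|^2 = 4^2 + 7^2 + 1^2 + 4^2 + 7^2
= 16 + 49 + 1 + 16 + 49
= 131

131


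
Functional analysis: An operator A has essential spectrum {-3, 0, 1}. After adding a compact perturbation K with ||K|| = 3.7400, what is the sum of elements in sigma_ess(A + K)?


By Weyl's theorem, the essential spectrum is invariant under compact perturbations.
sigma_ess(A + K) = sigma_ess(A) = {-3, 0, 1}
Sum = -3 + 0 + 1 = -2

-2


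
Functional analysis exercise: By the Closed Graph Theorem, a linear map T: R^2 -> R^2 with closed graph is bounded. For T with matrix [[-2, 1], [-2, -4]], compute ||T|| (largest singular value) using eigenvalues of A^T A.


A^T A = [[8, 6], [6, 17]]
trace(A^T A) = 25, det(A^T A) = 100
discriminant = 25^2 - 4*100 = 225
Largest eigenvalue of A^T A = (trace + sqrt(disc))/2 = 20.0000
||T|| = sqrt(20.0000) = 4.4721

4.4721


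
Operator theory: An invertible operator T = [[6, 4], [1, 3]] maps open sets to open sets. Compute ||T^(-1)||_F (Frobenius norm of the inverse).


det(T) = 6*3 - 4*1 = 14
T^(-1) = (1/14) * [[3, -4], [-1, 6]] = [[0.2143, -0.2857], [-0.0714, 0.4286]]
||T^(-1)||_F^2 = 0.2143^2 + (-0.2857)^2 + (-0.0714)^2 + 0.4286^2 = 0.3163
||T^(-1)||_F = sqrt(0.3163) = 0.5624

0.5624


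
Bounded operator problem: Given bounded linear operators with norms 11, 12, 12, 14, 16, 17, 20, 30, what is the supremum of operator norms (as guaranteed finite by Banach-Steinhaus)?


By the Uniform Boundedness Principle, the supremum of norms is finite.
sup_k ||T_k|| = max(11, 12, 12, 14, 16, 17, 20, 30) = 30

30


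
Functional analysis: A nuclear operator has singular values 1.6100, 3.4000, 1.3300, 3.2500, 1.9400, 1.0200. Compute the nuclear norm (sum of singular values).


The nuclear norm is the sum of all singular values.
||T||_1 = 1.6100 + 3.4000 + 1.3300 + 3.2500 + 1.9400 + 1.0200
= 12.5500

12.5500


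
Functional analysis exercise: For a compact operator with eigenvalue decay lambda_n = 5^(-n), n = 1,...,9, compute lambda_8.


The eigenvalue formula gives lambda_8 = 1/5^8
= 1/390625
= 2.5600e-06

2.5600e-06


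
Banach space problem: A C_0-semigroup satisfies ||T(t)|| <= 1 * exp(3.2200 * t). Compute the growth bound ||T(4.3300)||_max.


||T(4.3300)|| <= 1 * exp(3.2200 * 4.3300)
= 1 * exp(13.9426)
= 1 * 1.1355e+06
= 1.1355e+06

1.1355e+06


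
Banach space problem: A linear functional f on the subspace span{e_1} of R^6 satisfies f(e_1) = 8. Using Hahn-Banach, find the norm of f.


The norm of f is given by ||f|| = sup_{||x||=1} |f(x)|.
On span{e_1}, ||e_1|| = 1, so ||f|| = |f(e_1)| / ||e_1||
= |8| / 1 = 8.0000

8.0000


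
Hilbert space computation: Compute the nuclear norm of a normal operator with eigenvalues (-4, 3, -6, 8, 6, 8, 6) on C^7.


For a normal operator, singular values equal |eigenvalues|.
Trace norm = sum |lambda_i| = 4 + 3 + 6 + 8 + 6 + 8 + 6
= 41

41


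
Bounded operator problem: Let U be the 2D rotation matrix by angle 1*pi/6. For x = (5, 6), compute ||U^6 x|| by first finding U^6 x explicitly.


U is a rotation by theta = 1*pi/6
U^6 = rotation by 6*theta = 6*pi/6
cos(6*pi/6) = -1.0000, sin(6*pi/6) = 0.0000
U^6 x = (-1.0000 * 5 - 0.0000 * 6, 0.0000 * 5 + -1.0000 * 6)
= (-5.0000, -6.0000)
||U^6 x|| = sqrt((-5.0000)^2 + (-6.0000)^2) = sqrt(61.0000) = 7.8102

7.8102


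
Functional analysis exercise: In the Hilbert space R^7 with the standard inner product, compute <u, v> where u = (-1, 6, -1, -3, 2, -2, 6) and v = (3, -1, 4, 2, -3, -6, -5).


Computing the standard inner product <u, v> = sum u_i * v_i
= -1*3 + 6*-1 + -1*4 + -3*2 + 2*-3 + -2*-6 + 6*-5
= -3 + -6 + -4 + -6 + -6 + 12 + -30
= -43

-43


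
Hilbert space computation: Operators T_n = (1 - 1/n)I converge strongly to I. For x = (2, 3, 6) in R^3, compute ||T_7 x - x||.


T_7 x - x = (1 - 1/7)x - x = -x/7
||x|| = sqrt(49) = 7.0000
||T_7 x - x|| = ||x||/7 = 7.0000/7 = 1.0000

1.0000


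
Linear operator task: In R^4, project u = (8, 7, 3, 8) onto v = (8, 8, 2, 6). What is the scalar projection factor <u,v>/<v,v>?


Computing <u,v> = 8*8 + 7*8 + 3*2 + 8*6 = 174
Computing <v,v> = 8^2 + 8^2 + 2^2 + 6^2 = 168
Projection coefficient = 174/168 = 1.0357

1.0357


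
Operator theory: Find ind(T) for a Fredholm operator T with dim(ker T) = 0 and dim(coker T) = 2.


The Fredholm index is defined as ind(T) = dim(ker T) - dim(coker T)
= 0 - 2
= -2

-2


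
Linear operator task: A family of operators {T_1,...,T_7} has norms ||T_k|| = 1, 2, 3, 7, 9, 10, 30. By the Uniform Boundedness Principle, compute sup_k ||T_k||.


By the Uniform Boundedness Principle, the supremum of norms is finite.
sup_k ||T_k|| = max(1, 2, 3, 7, 9, 10, 30) = 30

30


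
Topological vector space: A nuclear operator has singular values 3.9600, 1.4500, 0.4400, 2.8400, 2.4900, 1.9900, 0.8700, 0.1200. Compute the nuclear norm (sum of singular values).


The nuclear norm is the sum of all singular values.
||T||_1 = 3.9600 + 1.4500 + 0.4400 + 2.8400 + 2.4900 + 1.9900 + 0.8700 + 0.1200
= 14.1600

14.1600


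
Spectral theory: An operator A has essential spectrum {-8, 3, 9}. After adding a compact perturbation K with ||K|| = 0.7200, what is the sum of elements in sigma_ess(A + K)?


By Weyl's theorem, the essential spectrum is invariant under compact perturbations.
sigma_ess(A + K) = sigma_ess(A) = {-8, 3, 9}
Sum = -8 + 3 + 9 = 4

4


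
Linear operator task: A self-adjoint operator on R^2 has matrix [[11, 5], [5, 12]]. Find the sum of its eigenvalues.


For a self-adjoint (symmetric) matrix, the eigenvalues are real.
The sum of eigenvalues equals the trace of the matrix.
trace = 11 + 12 = 23

23


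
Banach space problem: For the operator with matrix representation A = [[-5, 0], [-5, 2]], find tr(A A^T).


trace(A * A^T) = sum of squares of all entries
= (-5)^2 + 0^2 + (-5)^2 + 2^2
= 25 + 0 + 25 + 4
= 54

54


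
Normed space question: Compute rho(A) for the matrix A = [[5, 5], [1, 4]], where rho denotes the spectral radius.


For a 2x2 matrix, eigenvalues satisfy lambda^2 - (trace)*lambda + det = 0
trace = 5 + 4 = 9
det = 5*4 - 5*1 = 15
discriminant = 9^2 - 4*(15) = 21
spectral radius = max |eigenvalue| = 6.7913

6.7913


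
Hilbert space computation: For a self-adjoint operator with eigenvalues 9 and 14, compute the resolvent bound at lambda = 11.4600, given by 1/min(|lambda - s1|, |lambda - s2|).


dist(11.4600, {9, 14}) = min(|11.4600 - 9|, |11.4600 - 14|)
= min(2.4600, 2.5400) = 2.4600
Resolvent bound = 1/2.4600 = 0.4065

0.4065


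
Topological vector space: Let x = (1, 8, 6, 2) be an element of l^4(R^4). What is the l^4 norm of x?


The l^4 norm = (sum |x_i|^4)^(1/4)
Sum of 4th powers = 1 + 4096 + 1296 + 16 = 5409
||x||_4 = (5409)^(1/4) = 8.5759

8.5759


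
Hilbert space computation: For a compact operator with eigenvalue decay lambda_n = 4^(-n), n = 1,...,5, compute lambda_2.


The eigenvalue formula gives lambda_2 = 1/4^2
= 1/16
= 0.0625

0.0625


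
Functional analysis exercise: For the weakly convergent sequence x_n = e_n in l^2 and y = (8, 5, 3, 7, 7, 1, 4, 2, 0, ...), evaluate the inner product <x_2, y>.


x_2 = e_2 is the standard basis vector with 1 in position 2.
<x_2, y> = y_2 = 5
As n -> infinity, <x_n, y> -> 0, confirming weak convergence of (x_n) to 0.

5


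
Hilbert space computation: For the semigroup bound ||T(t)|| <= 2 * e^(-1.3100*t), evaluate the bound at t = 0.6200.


||T(0.6200)|| <= 2 * exp(-1.3100 * 0.6200)
= 2 * exp(-0.8122)
= 2 * 0.4439
= 0.8878

0.8878


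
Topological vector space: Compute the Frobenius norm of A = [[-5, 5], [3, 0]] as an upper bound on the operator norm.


||A||_F^2 = sum a_ij^2
= (-5)^2 + 5^2 + 3^2 + 0^2
= 25 + 25 + 9 + 0 = 59
||A||_F = sqrt(59) = 7.6811

7.6811


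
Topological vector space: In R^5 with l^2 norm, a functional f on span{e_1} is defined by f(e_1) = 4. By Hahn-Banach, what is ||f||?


The norm of f is given by ||f|| = sup_{||x||=1} |f(x)|.
On span{e_1}, ||e_1|| = 1, so ||f|| = |f(e_1)| / ||e_1||
= |4| / 1 = 4.0000

4.0000


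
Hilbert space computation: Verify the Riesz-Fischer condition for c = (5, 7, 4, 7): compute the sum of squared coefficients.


sum |c_n|^2 = 5^2 + 7^2 + 4^2 + 7^2
= 25 + 49 + 16 + 49
= 139

139


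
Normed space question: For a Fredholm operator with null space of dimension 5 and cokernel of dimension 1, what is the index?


The Fredholm index is defined as ind(T) = dim(ker T) - dim(coker T)
= 5 - 1
= 4

4


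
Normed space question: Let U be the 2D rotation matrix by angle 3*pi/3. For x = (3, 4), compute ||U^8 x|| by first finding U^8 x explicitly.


U is a rotation by theta = 3*pi/3
U^8 = rotation by 8*theta = 24*pi/3 = 0*pi/3 (mod 2*pi)
cos(0*pi/3) = 1.0000, sin(0*pi/3) = 0.0000
U^8 x = (1.0000 * 3 - 0.0000 * 4, 0.0000 * 3 + 1.0000 * 4)
= (3.0000, 4.0000)
||U^8 x|| = sqrt(3.0000^2 + 4.0000^2) = sqrt(25.0000) = 5.0000

5.0000


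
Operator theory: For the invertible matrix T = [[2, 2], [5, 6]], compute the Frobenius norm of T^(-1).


det(T) = 2*6 - 2*5 = 2
T^(-1) = (1/2) * [[6, -2], [-5, 2]] = [[3.0000, -1.0000], [-2.5000, 1.0000]]
||T^(-1)||_F^2 = 3.0000^2 + (-1.0000)^2 + (-2.5000)^2 + 1.0000^2 = 17.2500
||T^(-1)||_F = sqrt(17.2500) = 4.1533

4.1533


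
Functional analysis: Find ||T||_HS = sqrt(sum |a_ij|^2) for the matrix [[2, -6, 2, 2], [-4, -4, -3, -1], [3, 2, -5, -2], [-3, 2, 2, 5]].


The Hilbert-Schmidt norm is sqrt(sum of squares of all entries).
Sum of squares = 2^2 + (-6)^2 + 2^2 + 2^2 + (-4)^2 + (-4)^2 + (-3)^2 + (-1)^2 + 3^2 + 2^2 + (-5)^2 + (-2)^2 + (-3)^2 + 2^2 + 2^2 + 5^2
= 4 + 36 + 4 + 4 + 16 + 16 + 9 + 1 + 9 + 4 + 25 + 4 + 9 + 4 + 4 + 25 = 174
||T||_HS = sqrt(174) = 13.1909

13.1909


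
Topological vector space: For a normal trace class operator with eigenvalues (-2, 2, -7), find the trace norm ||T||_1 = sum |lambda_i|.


For a normal operator, singular values equal |eigenvalues|.
Trace norm = sum |lambda_i| = 2 + 2 + 7
= 11

11


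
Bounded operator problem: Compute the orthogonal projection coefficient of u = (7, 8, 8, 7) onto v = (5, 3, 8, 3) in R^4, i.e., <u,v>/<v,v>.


Computing <u,v> = 7*5 + 8*3 + 8*8 + 7*3 = 144
Computing <v,v> = 5^2 + 3^2 + 8^2 + 3^2 = 107
Projection coefficient = 144/107 = 1.3458

1.3458


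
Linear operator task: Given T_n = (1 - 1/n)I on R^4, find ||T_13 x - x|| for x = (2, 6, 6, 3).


T_13 x - x = (1 - 1/13)x - x = -x/13
||x|| = sqrt(85) = 9.2195
||T_13 x - x|| = ||x||/13 = 9.2195/13 = 0.7092

0.7092


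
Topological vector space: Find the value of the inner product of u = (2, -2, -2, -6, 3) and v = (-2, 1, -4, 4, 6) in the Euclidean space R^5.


Computing the standard inner product <u, v> = sum u_i * v_i
= 2*-2 + -2*1 + -2*-4 + -6*4 + 3*6
= -4 + -2 + 8 + -24 + 18
= -4

-4


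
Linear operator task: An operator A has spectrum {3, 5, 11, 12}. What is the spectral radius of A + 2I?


Spectrum of A + 2I = {5, 7, 13, 14}
Spectral radius = max |lambda| over the shifted spectrum
= max(5, 7, 13, 14) = 14

14


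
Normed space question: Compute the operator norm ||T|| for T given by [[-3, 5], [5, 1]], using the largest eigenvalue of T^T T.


A^T A = [[34, -10], [-10, 26]]
trace(A^T A) = 60, det(A^T A) = 784
discriminant = 60^2 - 4*784 = 464
Largest eigenvalue of A^T A = (trace + sqrt(disc))/2 = 40.7703
||T|| = sqrt(40.7703) = 6.3852

6.3852


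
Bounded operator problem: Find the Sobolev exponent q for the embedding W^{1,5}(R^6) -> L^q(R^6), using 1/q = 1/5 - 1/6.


Using the Sobolev embedding formula: 1/q = 1/p - k/n
1/q = 1/5 - 1/6 = 1/30
q = 1/(1/30) = 30

30.0000


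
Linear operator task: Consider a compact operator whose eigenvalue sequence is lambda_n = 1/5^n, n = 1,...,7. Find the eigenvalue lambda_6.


The eigenvalue formula gives lambda_6 = 1/5^6
= 1/15625
= 6.4000e-05

6.4000e-05


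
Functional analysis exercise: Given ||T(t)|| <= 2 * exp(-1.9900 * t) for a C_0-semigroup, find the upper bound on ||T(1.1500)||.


||T(1.1500)|| <= 2 * exp(-1.9900 * 1.1500)
= 2 * exp(-2.2885)
= 2 * 0.1014
= 0.2028

0.2028


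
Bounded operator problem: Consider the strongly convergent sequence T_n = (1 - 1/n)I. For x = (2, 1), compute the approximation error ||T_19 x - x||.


T_19 x - x = (1 - 1/19)x - x = -x/19
||x|| = sqrt(5) = 2.2361
||T_19 x - x|| = ||x||/19 = 2.2361/19 = 0.1177

0.1177


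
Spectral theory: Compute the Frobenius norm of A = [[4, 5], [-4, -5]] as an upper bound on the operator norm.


||A||_F^2 = sum a_ij^2
= 4^2 + 5^2 + (-4)^2 + (-5)^2
= 16 + 25 + 16 + 25 = 82
||A||_F = sqrt(82) = 9.0554

9.0554


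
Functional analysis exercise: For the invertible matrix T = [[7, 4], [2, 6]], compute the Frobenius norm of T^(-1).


det(T) = 7*6 - 4*2 = 34
T^(-1) = (1/34) * [[6, -4], [-2, 7]] = [[0.1765, -0.1176], [-0.0588, 0.2059]]
||T^(-1)||_F^2 = 0.1765^2 + (-0.1176)^2 + (-0.0588)^2 + 0.2059^2 = 0.0908
||T^(-1)||_F = sqrt(0.0908) = 0.3014

0.3014


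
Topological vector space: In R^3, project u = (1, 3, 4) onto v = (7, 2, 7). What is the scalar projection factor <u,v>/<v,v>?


Computing <u,v> = 1*7 + 3*2 + 4*7 = 41
Computing <v,v> = 7^2 + 2^2 + 7^2 = 102
Projection coefficient = 41/102 = 0.4020

0.4020


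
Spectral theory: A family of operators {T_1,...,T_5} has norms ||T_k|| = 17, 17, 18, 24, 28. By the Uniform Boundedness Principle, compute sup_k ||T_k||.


By the Uniform Boundedness Principle, the supremum of norms is finite.
sup_k ||T_k|| = max(17, 17, 18, 24, 28) = 28

28


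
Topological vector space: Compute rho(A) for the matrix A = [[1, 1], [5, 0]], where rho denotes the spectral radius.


For a 2x2 matrix, eigenvalues satisfy lambda^2 - (trace)*lambda + det = 0
trace = 1 + 0 = 1
det = 1*0 - 1*5 = -5
discriminant = 1^2 - 4*(-5) = 21
spectral radius = max |eigenvalue| = 2.7913

2.7913


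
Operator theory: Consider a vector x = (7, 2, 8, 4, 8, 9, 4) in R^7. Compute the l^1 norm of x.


The l^1 norm equals the sum of absolute values of all components.
||x||_1 = 7 + 2 + 8 + 4 + 8 + 9 + 4
= 42

42.0000


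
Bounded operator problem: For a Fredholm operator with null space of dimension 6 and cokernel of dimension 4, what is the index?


The Fredholm index is defined as ind(T) = dim(ker T) - dim(coker T)
= 6 - 4
= 2

2


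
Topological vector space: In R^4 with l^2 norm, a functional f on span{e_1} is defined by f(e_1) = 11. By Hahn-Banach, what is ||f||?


The norm of f is given by ||f|| = sup_{||x||=1} |f(x)|.
On span{e_1}, ||e_1|| = 1, so ||f|| = |f(e_1)| / ||e_1||
= |11| / 1 = 11.0000

11.0000


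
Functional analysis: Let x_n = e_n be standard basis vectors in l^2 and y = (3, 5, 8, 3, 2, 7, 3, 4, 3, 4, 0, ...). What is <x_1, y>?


x_1 = e_1 is the standard basis vector with 1 in position 1.
<x_1, y> = y_1 = 3
As n -> infinity, <x_n, y> -> 0, confirming weak convergence of (x_n) to 0.

3


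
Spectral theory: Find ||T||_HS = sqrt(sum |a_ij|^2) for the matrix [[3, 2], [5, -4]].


The Hilbert-Schmidt norm is sqrt(sum of squares of all entries).
Sum of squares = 3^2 + 2^2 + 5^2 + (-4)^2
= 9 + 4 + 25 + 16 = 54
||T||_HS = sqrt(54) = 7.3485

7.3485


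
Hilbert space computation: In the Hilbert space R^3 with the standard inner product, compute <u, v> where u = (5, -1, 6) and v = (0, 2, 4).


Computing the standard inner product <u, v> = sum u_i * v_i
= 5*0 + -1*2 + 6*4
= 0 + -2 + 24
= 22

22


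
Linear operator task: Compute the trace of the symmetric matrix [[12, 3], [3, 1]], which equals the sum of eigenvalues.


For a self-adjoint (symmetric) matrix, the eigenvalues are real.
The sum of eigenvalues equals the trace of the matrix.
trace = 12 + 1 = 13

13


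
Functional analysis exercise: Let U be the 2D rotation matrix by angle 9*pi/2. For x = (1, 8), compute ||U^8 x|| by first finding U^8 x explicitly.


U is a rotation by theta = 9*pi/2
U^8 = rotation by 8*theta = 72*pi/2 = 0*pi/2 (mod 2*pi)
cos(0*pi/2) = 1.0000, sin(0*pi/2) = 0.0000
U^8 x = (1.0000 * 1 - 0.0000 * 8, 0.0000 * 1 + 1.0000 * 8)
= (1.0000, 8.0000)
||U^8 x|| = sqrt(1.0000^2 + 8.0000^2) = sqrt(65.0000) = 8.0623

8.0623


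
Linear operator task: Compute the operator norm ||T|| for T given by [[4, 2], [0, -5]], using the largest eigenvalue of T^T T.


A^T A = [[16, 8], [8, 29]]
trace(A^T A) = 45, det(A^T A) = 400
discriminant = 45^2 - 4*400 = 425
Largest eigenvalue of A^T A = (trace + sqrt(disc))/2 = 32.8078
||T|| = sqrt(32.8078) = 5.7278

5.7278


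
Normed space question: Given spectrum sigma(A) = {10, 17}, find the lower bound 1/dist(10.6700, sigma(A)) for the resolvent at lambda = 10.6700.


dist(10.6700, {10, 17}) = min(|10.6700 - 10|, |10.6700 - 17|)
= min(0.6700, 6.3300) = 0.6700
Resolvent bound = 1/0.6700 = 1.4925

1.4925


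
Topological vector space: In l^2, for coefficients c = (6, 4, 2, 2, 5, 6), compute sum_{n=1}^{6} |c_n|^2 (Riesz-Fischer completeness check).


sum |c_n|^2 = 6^2 + 4^2 + 2^2 + 2^2 + 5^2 + 6^2
= 36 + 16 + 4 + 4 + 25 + 36
= 121

121


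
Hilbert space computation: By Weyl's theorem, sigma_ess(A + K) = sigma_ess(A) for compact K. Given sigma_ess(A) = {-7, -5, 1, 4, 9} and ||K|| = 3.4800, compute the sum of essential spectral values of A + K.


By Weyl's theorem, the essential spectrum is invariant under compact perturbations.
sigma_ess(A + K) = sigma_ess(A) = {-7, -5, 1, 4, 9}
Sum = -7 + -5 + 1 + 4 + 9 = 2

2


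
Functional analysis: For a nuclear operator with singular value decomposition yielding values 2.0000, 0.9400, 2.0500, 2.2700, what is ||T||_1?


The nuclear norm is the sum of all singular values.
||T||_1 = 2.0000 + 0.9400 + 2.0500 + 2.2700
= 7.2600

7.2600


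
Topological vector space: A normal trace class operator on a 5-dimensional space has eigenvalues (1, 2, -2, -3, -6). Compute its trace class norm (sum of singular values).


For a normal operator, singular values equal |eigenvalues|.
Trace norm = sum |lambda_i| = 1 + 2 + 2 + 3 + 6
= 14

14


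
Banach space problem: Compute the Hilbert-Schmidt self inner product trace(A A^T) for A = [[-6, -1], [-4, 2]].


trace(A * A^T) = sum of squares of all entries
= (-6)^2 + (-1)^2 + (-4)^2 + 2^2
= 36 + 1 + 16 + 4
= 57

57


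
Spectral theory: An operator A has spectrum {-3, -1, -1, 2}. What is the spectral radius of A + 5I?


Spectrum of A + 5I = {2, 4, 4, 7}
Spectral radius = max |lambda| over the shifted spectrum
= max(2, 4, 4, 7) = 7

7


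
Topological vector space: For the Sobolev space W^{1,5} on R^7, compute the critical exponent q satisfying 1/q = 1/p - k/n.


Using the Sobolev embedding formula: 1/q = 1/p - k/n
1/q = 1/5 - 1/7 = 2/35
q = 1/(2/35) = 35/2 = 17.5000

17.5000


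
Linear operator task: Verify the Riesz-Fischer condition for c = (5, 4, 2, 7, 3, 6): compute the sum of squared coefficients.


sum |c_n|^2 = 5^2 + 4^2 + 2^2 + 7^2 + 3^2 + 6^2
= 25 + 16 + 4 + 49 + 9 + 36
= 139

139


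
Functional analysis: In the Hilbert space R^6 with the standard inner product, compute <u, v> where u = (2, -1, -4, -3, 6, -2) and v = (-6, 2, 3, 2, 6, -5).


Computing the standard inner product <u, v> = sum u_i * v_i
= 2*-6 + -1*2 + -4*3 + -3*2 + 6*6 + -2*-5
= -12 + -2 + -12 + -6 + 36 + 10
= 14

14


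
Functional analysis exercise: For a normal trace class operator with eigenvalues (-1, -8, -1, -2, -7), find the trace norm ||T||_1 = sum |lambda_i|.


For a normal operator, singular values equal |eigenvalues|.
Trace norm = sum |lambda_i| = 1 + 8 + 1 + 2 + 7
= 19

19


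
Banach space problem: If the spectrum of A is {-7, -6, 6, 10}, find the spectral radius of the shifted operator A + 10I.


Spectrum of A + 10I = {3, 4, 16, 20}
Spectral radius = max |lambda| over the shifted spectrum
= max(3, 4, 16, 20) = 20

20


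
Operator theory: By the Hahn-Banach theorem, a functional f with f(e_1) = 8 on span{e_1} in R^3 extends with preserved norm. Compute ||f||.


The norm of f is given by ||f|| = sup_{||x||=1} |f(x)|.
On span{e_1}, ||e_1|| = 1, so ||f|| = |f(e_1)| / ||e_1||
= |8| / 1 = 8.0000

8.0000


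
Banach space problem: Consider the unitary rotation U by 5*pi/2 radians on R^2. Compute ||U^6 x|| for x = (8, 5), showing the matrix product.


U is a rotation by theta = 5*pi/2
U^6 = rotation by 6*theta = 30*pi/2 = 2*pi/2 (mod 2*pi)
cos(2*pi/2) = -1.0000, sin(2*pi/2) = 0.0000
U^6 x = (-1.0000 * 8 - 0.0000 * 5, 0.0000 * 8 + -1.0000 * 5)
= (-8.0000, -5.0000)
||U^6 x|| = sqrt((-8.0000)^2 + (-5.0000)^2) = sqrt(89.0000) = 9.4340

9.4340


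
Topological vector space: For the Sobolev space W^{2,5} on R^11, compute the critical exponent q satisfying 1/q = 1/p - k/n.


Using the Sobolev embedding formula: 1/q = 1/p - k/n
1/q = 1/5 - 2/11 = 1/55
q = 1/(1/55) = 55

55.0000


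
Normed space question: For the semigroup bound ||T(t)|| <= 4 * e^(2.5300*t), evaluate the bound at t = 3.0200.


||T(3.0200)|| <= 4 * exp(2.5300 * 3.0200)
= 4 * exp(7.6406)
= 4 * 2080.9920
= 8323.9681

8323.9681
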